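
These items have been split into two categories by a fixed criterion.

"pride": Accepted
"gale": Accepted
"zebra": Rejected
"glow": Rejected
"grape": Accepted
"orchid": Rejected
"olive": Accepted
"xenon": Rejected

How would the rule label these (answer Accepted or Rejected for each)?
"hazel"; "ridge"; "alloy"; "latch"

Comparing the two groups points to one rule — ends with 'e'.
"hazel": ends with 'l' — doesn't qualify, so Rejected.
"ridge": ends with 'e' — fits, so Accepted.
"alloy": ends with 'y' — doesn't qualify, so Rejected.
"latch": ends with 'h' — doesn't qualify, so Rejected.

Rejected, Accepted, Rejected, Rejected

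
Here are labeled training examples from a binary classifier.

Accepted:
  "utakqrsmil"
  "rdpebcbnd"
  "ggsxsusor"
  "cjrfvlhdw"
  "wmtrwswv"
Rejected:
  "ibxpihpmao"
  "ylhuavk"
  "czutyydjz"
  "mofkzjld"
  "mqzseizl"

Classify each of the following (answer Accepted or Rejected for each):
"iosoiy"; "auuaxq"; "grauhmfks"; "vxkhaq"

Rejected, Rejected, Accepted, Rejected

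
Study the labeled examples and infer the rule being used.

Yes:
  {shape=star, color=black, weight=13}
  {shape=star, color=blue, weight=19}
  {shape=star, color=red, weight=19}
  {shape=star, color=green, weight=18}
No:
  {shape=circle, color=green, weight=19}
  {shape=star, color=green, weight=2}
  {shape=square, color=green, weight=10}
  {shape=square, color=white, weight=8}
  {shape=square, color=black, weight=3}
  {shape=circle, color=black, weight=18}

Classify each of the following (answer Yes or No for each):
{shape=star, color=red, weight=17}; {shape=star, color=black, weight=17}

The common property of the 'Yes' items is: shape is star AND weight ≥ 3. No 'No' item has it.

Yes, Yes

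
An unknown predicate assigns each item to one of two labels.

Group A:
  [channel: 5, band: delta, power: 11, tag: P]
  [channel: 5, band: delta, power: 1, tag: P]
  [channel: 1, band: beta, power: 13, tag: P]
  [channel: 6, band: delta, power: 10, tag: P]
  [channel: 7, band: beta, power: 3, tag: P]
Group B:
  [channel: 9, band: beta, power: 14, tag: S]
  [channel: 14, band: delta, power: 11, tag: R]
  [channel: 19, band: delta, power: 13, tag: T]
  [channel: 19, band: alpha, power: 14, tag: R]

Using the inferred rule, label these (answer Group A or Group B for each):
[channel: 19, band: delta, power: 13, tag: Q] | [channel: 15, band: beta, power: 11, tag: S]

The common property of the 'Group A' items is: tag is P. No 'Group B' item has it.

Group B, Group B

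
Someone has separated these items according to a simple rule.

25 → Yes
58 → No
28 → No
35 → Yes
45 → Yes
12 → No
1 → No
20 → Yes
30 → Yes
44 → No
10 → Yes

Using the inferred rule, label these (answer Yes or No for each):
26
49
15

No, No, Yes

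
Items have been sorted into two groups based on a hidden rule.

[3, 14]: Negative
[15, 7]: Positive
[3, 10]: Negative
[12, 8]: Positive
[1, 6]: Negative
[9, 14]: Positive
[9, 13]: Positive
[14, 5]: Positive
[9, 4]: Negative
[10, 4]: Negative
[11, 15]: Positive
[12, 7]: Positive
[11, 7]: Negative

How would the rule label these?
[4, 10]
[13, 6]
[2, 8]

Negative, Positive, Negative

The classifier is using: sum ≥ 19.
Negative: [4, 10], since 4+10 = 14.
Positive: [13, 6], since 13+6 = 19.
Negative: [2, 8], since 2+8 = 10.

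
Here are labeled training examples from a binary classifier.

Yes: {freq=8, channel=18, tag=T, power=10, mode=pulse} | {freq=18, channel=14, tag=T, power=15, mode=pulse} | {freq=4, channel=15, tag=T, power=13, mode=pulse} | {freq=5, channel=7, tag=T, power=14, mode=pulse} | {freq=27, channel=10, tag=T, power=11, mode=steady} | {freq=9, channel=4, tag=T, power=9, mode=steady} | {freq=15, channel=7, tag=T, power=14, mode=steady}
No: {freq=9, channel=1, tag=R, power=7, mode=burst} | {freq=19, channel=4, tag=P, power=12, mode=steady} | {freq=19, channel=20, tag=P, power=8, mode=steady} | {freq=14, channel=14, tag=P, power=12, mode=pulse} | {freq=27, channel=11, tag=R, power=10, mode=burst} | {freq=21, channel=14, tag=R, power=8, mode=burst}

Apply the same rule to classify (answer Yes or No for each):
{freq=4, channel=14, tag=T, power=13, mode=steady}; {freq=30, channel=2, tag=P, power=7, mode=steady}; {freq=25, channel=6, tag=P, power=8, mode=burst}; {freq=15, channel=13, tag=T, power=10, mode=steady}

The rule appears to be: tag is T.

Yes, No, No, Yes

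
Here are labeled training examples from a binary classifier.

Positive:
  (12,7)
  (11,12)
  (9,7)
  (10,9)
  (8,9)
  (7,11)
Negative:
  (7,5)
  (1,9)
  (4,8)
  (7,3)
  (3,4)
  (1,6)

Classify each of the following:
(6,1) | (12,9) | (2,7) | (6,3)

One predicate separates the groups cleanly: sum ≥ 16.
(6,1) → 6+1 = 7 → Negative. (12,9) → 12+9 = 21 → Positive. (2,7) → 2+7 = 9 → Negative. (6,3) → 6+3 = 9 → Negative.

Negative, Positive, Negative, Negative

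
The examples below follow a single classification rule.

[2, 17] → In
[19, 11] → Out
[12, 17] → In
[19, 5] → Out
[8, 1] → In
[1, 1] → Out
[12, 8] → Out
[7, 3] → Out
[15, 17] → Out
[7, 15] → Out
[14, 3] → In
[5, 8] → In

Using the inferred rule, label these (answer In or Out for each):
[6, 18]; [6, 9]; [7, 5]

'In' ⟺ sum is odd.
Out: [6, 18], since 6+18 = 24.
In: [6, 9], since 6+9 = 15.
Out: [7, 5], since 7+5 = 12.

Out, In, Out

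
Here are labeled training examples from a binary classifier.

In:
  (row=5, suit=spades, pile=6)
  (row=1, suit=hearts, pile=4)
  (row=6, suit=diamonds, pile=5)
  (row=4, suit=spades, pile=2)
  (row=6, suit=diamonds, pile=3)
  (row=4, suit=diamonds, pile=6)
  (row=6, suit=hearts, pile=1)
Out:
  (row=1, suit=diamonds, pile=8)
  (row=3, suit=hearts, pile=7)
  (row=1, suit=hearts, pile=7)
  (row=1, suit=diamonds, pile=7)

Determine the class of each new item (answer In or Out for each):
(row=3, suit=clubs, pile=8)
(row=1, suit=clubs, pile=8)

The distinguishing property — pile ≤ 6 — holds for all the 'In' cases and none of the 'Out' cases.
(row=3, suit=clubs, pile=8): pile = 8 — fails the rule, so Out. (row=1, suit=clubs, pile=8): pile = 8 — fails the rule, so Out.

Out, Out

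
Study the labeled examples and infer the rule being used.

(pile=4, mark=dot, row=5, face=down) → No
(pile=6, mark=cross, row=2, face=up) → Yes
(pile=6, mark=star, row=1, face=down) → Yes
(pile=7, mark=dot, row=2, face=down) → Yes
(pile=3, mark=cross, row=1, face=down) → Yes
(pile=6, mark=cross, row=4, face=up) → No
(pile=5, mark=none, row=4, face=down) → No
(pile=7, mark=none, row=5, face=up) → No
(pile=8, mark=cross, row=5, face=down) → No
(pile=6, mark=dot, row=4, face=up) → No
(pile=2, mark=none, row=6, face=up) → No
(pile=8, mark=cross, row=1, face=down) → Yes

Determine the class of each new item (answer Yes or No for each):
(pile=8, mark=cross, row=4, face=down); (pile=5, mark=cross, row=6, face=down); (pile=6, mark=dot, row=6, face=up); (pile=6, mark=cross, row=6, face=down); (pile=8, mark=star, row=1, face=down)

No, No, No, No, Yes

The classifier is using: row ≤ 2.
(pile=8, mark=cross, row=4, face=down): row = 4 — doesn't match, so No. (pile=5, mark=cross, row=6, face=down): row = 6 — doesn't match, so No. (pile=6, mark=dot, row=6, face=up): row = 6 — doesn't match, so No. (pile=6, mark=cross, row=6, face=down): row = 6 — doesn't match, so No. (pile=8, mark=star, row=1, face=down): row = 1 — checks out, so Yes.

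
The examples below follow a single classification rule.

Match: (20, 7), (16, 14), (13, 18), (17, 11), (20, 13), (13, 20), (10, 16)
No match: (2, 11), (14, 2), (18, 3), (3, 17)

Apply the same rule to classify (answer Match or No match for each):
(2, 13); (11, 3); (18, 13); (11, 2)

No match, No match, Match, No match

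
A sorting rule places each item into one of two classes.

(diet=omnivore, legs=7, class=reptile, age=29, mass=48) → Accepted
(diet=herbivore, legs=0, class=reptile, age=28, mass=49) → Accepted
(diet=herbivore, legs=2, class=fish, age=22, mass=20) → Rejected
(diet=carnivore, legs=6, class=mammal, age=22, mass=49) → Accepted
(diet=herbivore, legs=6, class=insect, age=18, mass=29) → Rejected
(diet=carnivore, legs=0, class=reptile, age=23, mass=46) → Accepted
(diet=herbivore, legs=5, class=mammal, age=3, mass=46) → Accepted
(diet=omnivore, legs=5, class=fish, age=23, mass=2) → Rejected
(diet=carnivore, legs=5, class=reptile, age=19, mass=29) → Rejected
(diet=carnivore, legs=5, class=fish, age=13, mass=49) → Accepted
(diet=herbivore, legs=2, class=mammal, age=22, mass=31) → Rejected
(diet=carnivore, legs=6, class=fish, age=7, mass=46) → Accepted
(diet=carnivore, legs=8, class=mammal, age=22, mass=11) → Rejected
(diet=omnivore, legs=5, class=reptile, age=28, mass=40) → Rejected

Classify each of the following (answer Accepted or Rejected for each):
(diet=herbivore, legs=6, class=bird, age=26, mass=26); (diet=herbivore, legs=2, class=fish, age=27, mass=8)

Rule: mass ≥ 46. This holds for each 'Accepted' example and fails for each 'Rejected' one.
(diet=herbivore, legs=6, class=bird, age=26, mass=26) → mass = 26 → Rejected. (diet=herbivore, legs=2, class=fish, age=27, mass=8) → mass = 8 → Rejected.

Rejected, Rejected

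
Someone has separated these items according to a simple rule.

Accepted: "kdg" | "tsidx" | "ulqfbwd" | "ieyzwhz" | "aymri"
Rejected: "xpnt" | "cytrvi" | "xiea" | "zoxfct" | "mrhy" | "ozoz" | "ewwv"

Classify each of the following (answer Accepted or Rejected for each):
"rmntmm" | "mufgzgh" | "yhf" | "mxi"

The simplest hypothesis consistent with all the labels is: odd length.
Rejected: "rmntmm", since length 6.
Accepted: "mufgzgh", since length 7.
Accepted: "yhf", since length 3.
Accepted: "mxi", since length 3.

Rejected, Accepted, Accepted, Accepted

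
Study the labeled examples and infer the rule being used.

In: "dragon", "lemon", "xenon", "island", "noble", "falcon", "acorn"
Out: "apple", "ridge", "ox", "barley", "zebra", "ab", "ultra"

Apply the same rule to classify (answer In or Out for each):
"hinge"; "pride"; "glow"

The common property of the 'In' items is: contains 'n'. No 'Out' item has it.
"hinge": has 'n', passes → In. "pride": no 'n', does not satisfy this → Out. "glow": no 'n', does not satisfy this → Out.

In, Out, Out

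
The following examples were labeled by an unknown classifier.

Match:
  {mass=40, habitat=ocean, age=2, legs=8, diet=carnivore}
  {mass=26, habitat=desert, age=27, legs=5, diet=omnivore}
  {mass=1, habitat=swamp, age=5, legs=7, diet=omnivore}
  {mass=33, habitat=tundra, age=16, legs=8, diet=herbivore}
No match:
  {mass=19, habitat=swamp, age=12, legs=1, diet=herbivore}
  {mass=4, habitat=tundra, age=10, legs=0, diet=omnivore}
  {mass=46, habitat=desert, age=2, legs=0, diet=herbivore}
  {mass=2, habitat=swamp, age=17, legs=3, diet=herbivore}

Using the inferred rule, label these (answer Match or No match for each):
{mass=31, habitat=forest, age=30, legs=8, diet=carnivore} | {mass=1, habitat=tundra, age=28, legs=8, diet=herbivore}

All 'Match' examples share one property — legs ≥ 5 — and every 'No match' example lacks it.

Match, Match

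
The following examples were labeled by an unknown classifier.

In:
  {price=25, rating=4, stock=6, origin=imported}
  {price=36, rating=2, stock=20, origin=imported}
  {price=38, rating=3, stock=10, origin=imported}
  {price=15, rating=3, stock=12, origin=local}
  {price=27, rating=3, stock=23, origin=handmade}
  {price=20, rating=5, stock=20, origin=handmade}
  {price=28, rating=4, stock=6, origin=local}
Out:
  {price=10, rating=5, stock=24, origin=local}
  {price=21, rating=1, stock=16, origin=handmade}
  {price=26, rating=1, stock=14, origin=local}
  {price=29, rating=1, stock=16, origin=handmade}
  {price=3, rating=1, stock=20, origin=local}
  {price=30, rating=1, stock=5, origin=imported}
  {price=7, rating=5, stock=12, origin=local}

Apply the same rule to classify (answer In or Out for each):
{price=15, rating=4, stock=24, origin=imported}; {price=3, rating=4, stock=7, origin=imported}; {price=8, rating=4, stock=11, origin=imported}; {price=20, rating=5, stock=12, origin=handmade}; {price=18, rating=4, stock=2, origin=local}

'In' ⟺ rating ≥ 2 AND price ≥ 15.
{price=15, rating=4, stock=24, origin=imported}: rating = 4, price = 15 — matches, so In.
{price=3, rating=4, stock=7, origin=imported}: rating = 4, price = 3 — fails this test, so Out.
{price=8, rating=4, stock=11, origin=imported}: rating = 4, price = 8 — fails this test, so Out.
{price=20, rating=5, stock=12, origin=handmade}: rating = 5, price = 20 — matches, so In.
{price=18, rating=4, stock=2, origin=local}: rating = 4, price = 18 — matches, so In.

In, Out, Out, In, In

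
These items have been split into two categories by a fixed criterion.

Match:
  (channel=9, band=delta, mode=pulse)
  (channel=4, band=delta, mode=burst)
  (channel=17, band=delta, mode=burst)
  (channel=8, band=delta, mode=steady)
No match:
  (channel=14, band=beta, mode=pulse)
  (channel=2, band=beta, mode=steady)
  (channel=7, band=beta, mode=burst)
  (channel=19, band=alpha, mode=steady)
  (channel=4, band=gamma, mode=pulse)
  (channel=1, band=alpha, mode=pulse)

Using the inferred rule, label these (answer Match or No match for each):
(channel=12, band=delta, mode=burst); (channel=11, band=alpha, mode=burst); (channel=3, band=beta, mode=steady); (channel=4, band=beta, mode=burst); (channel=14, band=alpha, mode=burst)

Match, No match, No match, No match, No match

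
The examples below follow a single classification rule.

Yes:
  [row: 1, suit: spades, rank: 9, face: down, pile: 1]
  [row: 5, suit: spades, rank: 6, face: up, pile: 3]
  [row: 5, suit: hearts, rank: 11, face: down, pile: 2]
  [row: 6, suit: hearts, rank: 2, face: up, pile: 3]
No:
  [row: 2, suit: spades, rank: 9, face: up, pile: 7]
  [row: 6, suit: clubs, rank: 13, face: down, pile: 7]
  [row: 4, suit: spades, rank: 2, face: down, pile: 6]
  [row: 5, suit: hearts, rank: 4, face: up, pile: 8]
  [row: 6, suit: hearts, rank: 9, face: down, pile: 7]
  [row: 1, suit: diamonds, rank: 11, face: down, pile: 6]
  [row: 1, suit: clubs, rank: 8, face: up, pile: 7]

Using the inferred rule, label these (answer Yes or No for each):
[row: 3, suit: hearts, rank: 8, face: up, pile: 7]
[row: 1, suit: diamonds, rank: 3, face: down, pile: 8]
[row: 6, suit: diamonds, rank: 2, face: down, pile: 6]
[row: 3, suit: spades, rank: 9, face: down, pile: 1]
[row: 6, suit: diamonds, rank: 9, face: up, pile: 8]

No, No, No, Yes, No

A rule that fits every label: pile ≤ 3 — true of each 'Yes' example, false of each 'No' one.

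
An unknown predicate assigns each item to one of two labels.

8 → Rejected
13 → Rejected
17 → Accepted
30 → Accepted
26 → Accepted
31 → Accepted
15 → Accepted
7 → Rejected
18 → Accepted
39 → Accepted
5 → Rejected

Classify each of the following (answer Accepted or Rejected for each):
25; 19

All 'Accepted' examples share one property — at least 15 — and every 'Rejected' example lacks it.
Accepted: 25, since 25 ≥ 15. Accepted: 19, since 19 ≥ 15.

Accepted, Accepted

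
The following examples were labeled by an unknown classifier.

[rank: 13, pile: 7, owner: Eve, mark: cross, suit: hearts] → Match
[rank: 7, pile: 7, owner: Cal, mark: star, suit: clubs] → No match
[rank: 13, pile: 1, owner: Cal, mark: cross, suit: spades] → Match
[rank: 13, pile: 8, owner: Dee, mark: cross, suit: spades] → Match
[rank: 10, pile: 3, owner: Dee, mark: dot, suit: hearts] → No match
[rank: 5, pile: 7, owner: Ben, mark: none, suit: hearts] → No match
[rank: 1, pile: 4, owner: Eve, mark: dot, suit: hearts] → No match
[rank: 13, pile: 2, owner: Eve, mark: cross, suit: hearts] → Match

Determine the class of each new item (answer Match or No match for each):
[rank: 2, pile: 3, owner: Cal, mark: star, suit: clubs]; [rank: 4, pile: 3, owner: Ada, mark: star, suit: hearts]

No match, No match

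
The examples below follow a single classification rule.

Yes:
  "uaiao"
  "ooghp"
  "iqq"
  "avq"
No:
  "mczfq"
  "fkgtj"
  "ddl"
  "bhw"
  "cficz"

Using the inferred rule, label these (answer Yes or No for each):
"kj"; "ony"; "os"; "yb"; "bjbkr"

No, Yes, Yes, No, No

The common property of the 'Yes' items is: starts with a vowel. No 'No' item has it.
No: "kj", since starts with 'k'.
Yes: "ony", since starts with 'o'.
Yes: "os", since starts with 'o'.
No: "yb", since starts with 'y'.
No: "bjbkr", since starts with 'b'.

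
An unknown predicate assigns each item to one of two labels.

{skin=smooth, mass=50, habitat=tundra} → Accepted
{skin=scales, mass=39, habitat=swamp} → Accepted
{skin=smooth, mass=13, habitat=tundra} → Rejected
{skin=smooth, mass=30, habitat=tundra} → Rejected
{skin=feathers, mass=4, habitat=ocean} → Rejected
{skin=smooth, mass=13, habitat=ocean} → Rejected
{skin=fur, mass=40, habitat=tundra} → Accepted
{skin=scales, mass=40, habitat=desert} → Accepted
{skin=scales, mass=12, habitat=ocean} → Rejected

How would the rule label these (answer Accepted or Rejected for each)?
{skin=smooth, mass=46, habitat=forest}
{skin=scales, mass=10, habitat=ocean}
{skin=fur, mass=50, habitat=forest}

A rule that fits every label: mass ≥ 39 — true of each 'Accepted' example, false of each 'Rejected' one.
{skin=smooth, mass=46, habitat=forest}: mass = 46, meets the rule → Accepted.
{skin=scales, mass=10, habitat=ocean}: mass = 10, doesn't qualify → Rejected.
{skin=fur, mass=50, habitat=forest}: mass = 50, meets the rule → Accepted.

Accepted, Rejected, Accepted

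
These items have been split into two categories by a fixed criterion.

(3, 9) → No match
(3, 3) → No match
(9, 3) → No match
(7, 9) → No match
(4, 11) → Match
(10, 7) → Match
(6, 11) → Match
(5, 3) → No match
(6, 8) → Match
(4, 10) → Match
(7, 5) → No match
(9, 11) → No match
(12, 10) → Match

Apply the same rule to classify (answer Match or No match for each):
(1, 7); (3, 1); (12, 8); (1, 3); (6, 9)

Every 'Match' example satisfies: first is even. None of the 'No match' examples do.
(1, 7): first 1, doesn't match → No match.
(3, 1): first 3, doesn't match → No match.
(12, 8): first 12, satisfies this → Match.
(1, 3): first 1, doesn't match → No match.
(6, 9): first 6, satisfies this → Match.

No match, No match, Match, No match, Match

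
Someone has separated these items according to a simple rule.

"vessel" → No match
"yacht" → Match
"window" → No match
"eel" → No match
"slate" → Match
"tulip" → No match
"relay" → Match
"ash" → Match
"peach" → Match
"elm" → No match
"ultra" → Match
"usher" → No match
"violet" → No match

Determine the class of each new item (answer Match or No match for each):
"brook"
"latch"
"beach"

The simplest hypothesis consistent with all the labels is: contains 'a'.
"brook": no 'a' — doesn't qualify, so No match.
"latch": has 'a' — fits, so Match.
"beach": has 'a' — fits, so Match.

No match, Match, Match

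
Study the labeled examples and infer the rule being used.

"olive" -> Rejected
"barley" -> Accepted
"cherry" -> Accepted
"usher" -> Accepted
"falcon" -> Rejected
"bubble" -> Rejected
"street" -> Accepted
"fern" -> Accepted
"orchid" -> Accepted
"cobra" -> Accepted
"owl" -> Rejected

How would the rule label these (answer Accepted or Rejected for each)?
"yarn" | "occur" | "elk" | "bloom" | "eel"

The classifier is using: contains 'r'.

Accepted, Accepted, Rejected, Rejected, Rejected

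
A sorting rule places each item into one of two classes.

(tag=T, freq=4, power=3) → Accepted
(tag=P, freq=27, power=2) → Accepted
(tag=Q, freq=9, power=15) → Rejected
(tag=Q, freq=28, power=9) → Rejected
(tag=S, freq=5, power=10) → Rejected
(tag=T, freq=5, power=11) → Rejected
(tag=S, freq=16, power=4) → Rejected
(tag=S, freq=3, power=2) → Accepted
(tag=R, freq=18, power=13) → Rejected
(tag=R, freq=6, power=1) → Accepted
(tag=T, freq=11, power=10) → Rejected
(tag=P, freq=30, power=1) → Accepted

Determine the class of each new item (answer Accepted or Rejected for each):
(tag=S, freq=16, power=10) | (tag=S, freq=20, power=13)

Rejected, Rejected

The classifier is using: power ≤ 3.
(tag=S, freq=16, power=10): power = 10, lacks this property → Rejected.
(tag=S, freq=20, power=13): power = 13, lacks this property → Rejected.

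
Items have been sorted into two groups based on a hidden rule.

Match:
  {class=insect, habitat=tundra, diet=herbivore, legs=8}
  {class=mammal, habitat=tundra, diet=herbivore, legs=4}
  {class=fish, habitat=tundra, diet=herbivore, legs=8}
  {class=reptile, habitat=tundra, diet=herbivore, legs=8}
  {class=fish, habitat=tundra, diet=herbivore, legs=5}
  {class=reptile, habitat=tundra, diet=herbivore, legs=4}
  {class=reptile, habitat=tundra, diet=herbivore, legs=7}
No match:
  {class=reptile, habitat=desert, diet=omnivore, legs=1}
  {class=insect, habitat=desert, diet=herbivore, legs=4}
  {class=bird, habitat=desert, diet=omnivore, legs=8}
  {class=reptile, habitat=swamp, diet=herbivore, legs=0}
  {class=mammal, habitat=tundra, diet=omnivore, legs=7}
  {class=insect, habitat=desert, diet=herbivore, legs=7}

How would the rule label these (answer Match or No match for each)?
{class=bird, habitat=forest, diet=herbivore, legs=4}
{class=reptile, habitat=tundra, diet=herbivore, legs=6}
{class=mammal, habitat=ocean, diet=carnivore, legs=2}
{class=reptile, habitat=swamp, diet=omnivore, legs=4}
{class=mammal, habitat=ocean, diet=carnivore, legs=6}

The classifier is using: diet is herbivore AND habitat is tundra.
No match: {class=bird, habitat=forest, diet=herbivore, legs=4}, since diet is herbivore, habitat is forest. Match: {class=reptile, habitat=tundra, diet=herbivore, legs=6}, since diet is herbivore, habitat is tundra. No match: {class=mammal, habitat=ocean, diet=carnivore, legs=2}, since diet is carnivore, habitat is ocean. No match: {class=reptile, habitat=swamp, diet=omnivore, legs=4}, since diet is omnivore, habitat is swamp. No match: {class=mammal, habitat=ocean, diet=carnivore, legs=6}, since diet is carnivore, habitat is ocean.

No match, Match, No match, No match, No match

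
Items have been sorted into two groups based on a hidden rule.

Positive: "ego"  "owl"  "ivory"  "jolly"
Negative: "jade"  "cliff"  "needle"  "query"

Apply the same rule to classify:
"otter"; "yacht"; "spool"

Positive, Negative, Positive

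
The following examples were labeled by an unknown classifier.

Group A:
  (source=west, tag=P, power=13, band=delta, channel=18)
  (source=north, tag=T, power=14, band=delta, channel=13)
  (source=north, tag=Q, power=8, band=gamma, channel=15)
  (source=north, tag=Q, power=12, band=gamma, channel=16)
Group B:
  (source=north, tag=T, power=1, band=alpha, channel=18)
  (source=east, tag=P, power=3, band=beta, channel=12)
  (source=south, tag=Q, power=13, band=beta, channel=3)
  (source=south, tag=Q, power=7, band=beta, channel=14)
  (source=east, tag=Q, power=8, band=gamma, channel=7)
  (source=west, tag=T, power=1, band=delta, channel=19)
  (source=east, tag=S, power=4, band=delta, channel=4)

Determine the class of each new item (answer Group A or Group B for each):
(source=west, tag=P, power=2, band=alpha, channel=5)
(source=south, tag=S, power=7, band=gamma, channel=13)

Group B, Group B

'Group A' ⟺ channel ≥ 12 AND power ≥ 8.
(source=west, tag=P, power=2, band=alpha, channel=5) — channel = 5, power = 2, hence Group B. (source=south, tag=S, power=7, band=gamma, channel=13) — channel = 13, power = 7, hence Group B.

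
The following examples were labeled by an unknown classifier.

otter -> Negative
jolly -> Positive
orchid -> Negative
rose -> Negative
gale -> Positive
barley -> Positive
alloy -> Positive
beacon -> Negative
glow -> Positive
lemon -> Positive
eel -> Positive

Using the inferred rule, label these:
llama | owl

Positive, Positive

A rule that fits every label: contains 'l' — true of each 'Positive' example, false of each 'Negative' one.
Positive: llama, since has 'l'. Positive: owl, since has 'l'.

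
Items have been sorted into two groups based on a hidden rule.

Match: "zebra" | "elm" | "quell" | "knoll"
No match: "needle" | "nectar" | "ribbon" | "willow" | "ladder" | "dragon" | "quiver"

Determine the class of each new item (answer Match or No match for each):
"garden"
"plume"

No match, Match

Rule: odd length. This holds for each 'Match' example and fails for each 'No match' one.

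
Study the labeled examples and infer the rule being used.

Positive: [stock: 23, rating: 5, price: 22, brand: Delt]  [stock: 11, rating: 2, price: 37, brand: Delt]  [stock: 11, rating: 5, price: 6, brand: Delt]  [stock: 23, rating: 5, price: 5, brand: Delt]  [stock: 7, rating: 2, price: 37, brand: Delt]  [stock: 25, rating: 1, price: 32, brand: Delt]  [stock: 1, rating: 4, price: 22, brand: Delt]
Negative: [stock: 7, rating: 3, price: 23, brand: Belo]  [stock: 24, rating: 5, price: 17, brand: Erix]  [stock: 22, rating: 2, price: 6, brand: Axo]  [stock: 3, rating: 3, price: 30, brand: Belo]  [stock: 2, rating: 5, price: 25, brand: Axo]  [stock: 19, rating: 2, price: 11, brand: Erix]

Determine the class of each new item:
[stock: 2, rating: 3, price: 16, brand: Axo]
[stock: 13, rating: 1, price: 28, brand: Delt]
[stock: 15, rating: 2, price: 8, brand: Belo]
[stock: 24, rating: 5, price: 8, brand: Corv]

Comparing the two groups points to one rule — brand is Delt.
[stock: 2, rating: 3, price: 16, brand: Axo] — brand is Axo, hence Negative. [stock: 13, rating: 1, price: 28, brand: Delt] — brand is Delt, hence Positive. [stock: 15, rating: 2, price: 8, brand: Belo] — brand is Belo, hence Negative. [stock: 24, rating: 5, price: 8, brand: Corv] — brand is Corv, hence Negative.

Negative, Positive, Negative, Negative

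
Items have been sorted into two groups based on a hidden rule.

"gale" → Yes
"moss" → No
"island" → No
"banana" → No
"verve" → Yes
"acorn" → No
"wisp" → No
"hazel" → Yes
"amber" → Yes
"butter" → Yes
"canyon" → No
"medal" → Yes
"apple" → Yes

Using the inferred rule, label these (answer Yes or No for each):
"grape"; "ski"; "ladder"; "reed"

Yes, No, Yes, Yes

The simplest hypothesis consistent with all the labels is: contains 'e'.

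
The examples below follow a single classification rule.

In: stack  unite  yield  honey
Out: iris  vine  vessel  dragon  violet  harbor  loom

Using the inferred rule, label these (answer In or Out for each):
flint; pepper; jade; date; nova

In, Out, Out, Out, Out

The rule appears to be: odd length.
flint: length 5 — passes, so In. pepper: length 6 — does not fit, so Out. jade: length 4 — does not fit, so Out. date: length 4 — does not fit, so Out. nova: length 4 — does not fit, so Out.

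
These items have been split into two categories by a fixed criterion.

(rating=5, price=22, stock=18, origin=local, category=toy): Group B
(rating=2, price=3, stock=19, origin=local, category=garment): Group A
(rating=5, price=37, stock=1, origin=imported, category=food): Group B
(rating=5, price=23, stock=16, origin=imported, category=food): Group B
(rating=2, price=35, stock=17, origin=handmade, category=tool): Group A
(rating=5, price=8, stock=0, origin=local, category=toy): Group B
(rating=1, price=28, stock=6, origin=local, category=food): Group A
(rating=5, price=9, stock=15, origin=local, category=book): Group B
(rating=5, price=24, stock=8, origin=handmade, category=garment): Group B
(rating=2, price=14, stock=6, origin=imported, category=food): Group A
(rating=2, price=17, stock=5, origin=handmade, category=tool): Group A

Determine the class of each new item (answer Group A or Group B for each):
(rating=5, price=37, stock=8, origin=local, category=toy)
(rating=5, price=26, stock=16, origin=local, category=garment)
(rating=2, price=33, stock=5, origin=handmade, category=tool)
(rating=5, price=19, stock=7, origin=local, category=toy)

All 'Group A' examples share one property — rating ≤ 2 — and every 'Group B' example lacks it.
Group B: (rating=5, price=37, stock=8, origin=local, category=toy), since rating = 5. Group B: (rating=5, price=26, stock=16, origin=local, category=garment), since rating = 5. Group A: (rating=2, price=33, stock=5, origin=handmade, category=tool), since rating = 2. Group B: (rating=5, price=19, stock=7, origin=local, category=toy), since rating = 5.

Group B, Group B, Group A, Group B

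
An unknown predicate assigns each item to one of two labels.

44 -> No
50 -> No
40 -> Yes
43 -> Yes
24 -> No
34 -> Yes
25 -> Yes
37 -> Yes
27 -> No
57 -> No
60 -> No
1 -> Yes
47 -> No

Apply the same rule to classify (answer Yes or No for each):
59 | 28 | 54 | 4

No, Yes, No, Yes

Looking at the examples, the only property every 'Yes' case has and every 'No' case lacks is: ≡ 1 (mod 3).
59 → 59 mod 3 = 2 → No. 28 → 28 mod 3 = 1 → Yes. 54 → 54 mod 3 = 0 → No. 4 → 4 mod 3 = 1 → Yes.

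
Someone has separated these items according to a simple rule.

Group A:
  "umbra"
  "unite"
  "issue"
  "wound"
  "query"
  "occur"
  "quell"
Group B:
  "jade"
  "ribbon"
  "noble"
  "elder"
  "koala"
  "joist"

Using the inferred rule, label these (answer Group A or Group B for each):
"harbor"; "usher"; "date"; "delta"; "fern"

The pattern is that an item is 'Group A' exactly when: contains 'u'.
Group B: "harbor", since no 'u'. Group A: "usher", since has 'u'. Group B: "date", since no 'u'. Group B: "delta", since no 'u'. Group B: "fern", since no 'u'.

Group B, Group A, Group B, Group B, Group B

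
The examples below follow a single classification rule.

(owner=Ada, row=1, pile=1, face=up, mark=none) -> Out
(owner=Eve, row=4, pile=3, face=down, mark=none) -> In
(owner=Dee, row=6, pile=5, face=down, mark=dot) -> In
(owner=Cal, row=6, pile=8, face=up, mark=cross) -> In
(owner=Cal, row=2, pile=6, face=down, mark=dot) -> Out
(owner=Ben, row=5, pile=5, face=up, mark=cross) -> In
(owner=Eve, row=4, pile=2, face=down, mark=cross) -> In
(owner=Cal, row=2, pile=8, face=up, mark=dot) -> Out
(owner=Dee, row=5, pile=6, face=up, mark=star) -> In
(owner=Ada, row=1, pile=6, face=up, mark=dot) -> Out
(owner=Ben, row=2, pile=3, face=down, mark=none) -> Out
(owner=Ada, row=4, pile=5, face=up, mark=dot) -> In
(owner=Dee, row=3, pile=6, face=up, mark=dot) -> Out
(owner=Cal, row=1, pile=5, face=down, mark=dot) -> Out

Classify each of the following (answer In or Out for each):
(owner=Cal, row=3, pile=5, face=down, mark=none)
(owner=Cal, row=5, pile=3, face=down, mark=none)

The simplest hypothesis consistent with all the labels is: row ≥ 4.
(owner=Cal, row=3, pile=5, face=down, mark=none): row = 3, lacks this property → Out. (owner=Cal, row=5, pile=3, face=down, mark=none): row = 5, matches → In.

Out, In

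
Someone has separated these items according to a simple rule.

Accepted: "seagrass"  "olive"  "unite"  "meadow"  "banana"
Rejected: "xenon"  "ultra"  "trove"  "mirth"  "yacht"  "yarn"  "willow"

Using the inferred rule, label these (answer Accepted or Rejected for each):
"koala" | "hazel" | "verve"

The classifier is using: has ≥ 3 vowels.
"koala" → 3 vowels → Accepted.
"hazel" → 2 vowels → Rejected.
"verve" → 2 vowels → Rejected.

Accepted, Rejected, Rejected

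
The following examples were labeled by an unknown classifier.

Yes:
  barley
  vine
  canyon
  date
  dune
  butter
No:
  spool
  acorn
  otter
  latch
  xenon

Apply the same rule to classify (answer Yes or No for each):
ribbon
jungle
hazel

Yes, Yes, No

Every 'Yes' example satisfies: even length. None of the 'No' examples do.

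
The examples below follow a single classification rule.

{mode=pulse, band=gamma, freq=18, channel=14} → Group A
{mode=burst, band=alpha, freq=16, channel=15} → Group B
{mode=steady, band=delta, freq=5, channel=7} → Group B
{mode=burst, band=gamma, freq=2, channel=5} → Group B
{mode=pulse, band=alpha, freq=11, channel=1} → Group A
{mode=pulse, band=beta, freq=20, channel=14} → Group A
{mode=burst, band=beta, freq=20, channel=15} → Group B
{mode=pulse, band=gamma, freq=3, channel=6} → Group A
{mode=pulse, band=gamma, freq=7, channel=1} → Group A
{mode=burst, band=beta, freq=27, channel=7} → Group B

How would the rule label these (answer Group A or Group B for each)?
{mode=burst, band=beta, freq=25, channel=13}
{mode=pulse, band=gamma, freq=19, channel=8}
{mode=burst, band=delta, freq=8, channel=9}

Group B, Group A, Group B

The classifier is using: mode is pulse.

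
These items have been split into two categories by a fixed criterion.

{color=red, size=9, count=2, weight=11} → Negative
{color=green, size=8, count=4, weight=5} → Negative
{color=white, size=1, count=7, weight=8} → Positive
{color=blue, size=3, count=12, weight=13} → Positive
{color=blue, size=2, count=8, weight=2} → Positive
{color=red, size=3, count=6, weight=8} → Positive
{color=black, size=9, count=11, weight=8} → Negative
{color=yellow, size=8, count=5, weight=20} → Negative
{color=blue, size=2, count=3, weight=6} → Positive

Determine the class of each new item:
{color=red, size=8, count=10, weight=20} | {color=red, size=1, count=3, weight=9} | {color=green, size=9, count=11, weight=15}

Negative, Positive, Negative

Every 'Positive' example satisfies: size ≤ 3. None of the 'Negative' examples do.
{color=red, size=8, count=10, weight=20} → size = 8 → Negative.
{color=red, size=1, count=3, weight=9} → size = 1 → Positive.
{color=green, size=9, count=11, weight=15} → size = 9 → Negative.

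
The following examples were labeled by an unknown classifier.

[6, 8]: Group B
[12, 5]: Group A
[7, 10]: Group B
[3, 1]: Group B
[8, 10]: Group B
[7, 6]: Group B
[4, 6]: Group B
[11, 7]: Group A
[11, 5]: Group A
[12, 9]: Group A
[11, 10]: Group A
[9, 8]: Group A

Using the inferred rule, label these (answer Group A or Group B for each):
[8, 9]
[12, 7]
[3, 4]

Every 'Group A' example satisfies: first ≥ 9. None of the 'Group B' examples do.
[8, 9]: first 8, does not satisfy this → Group B.
[12, 7]: first 12, fits → Group A.
[3, 4]: first 3, does not satisfy this → Group B.

Group B, Group A, Group B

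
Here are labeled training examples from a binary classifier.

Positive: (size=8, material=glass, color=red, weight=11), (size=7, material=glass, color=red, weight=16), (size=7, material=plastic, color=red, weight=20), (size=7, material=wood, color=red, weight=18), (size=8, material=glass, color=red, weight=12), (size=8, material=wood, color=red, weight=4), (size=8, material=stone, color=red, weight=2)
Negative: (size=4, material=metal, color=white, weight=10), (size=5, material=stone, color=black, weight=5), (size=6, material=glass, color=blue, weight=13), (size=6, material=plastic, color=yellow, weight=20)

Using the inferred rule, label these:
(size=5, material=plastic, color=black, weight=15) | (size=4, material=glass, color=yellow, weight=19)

Negative, Negative

A rule that fits every label: color is red — true of each 'Positive' example, false of each 'Negative' one.
(size=5, material=plastic, color=black, weight=15): Negative (color is black).
(size=4, material=glass, color=yellow, weight=19): Negative (color is yellow).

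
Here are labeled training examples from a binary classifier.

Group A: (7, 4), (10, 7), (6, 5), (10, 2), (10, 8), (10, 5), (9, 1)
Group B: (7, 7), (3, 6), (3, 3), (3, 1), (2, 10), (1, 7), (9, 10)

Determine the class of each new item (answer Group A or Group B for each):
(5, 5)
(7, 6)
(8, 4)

Group B, Group A, Group A

Every 'Group A' example satisfies: first > second AND sum ≥ 6. None of the 'Group B' examples do.
(5, 5): 5 = 5, 5+5 = 10, doesn't match → Group B.
(7, 6): 7 > 6, 7+6 = 13, satisfies this → Group A.
(8, 4): 8 > 4, 8+4 = 12, satisfies this → Group A.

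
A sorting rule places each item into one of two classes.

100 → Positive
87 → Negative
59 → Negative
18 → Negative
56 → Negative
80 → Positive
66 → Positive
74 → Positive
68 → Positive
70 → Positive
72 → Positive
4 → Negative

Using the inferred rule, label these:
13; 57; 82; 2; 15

'Positive' ⟺ even AND at least 59.
13: 13 is odd, 13 < 59, doesn't match → Negative. 57: 57 is odd, 57 < 59, doesn't match → Negative. 82: 82 is even, 82 ≥ 59, satisfies this → Positive. 2: 2 is even, 2 < 59, doesn't match → Negative. 15: 15 is odd, 15 < 59, doesn't match → Negative.

Negative, Negative, Positive, Negative, Negative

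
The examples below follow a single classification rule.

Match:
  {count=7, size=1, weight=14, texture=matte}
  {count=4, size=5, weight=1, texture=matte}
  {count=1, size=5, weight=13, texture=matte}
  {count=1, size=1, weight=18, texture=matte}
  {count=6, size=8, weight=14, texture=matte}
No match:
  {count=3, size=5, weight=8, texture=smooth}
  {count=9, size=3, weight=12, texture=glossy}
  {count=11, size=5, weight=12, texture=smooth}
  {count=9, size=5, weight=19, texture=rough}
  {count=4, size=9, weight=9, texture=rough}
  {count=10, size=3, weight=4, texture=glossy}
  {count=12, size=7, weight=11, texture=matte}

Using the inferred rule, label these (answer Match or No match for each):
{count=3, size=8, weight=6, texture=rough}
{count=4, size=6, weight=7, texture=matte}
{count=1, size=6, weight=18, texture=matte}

No match, Match, Match

Rule: texture is matte AND count ≤ 7. This holds for each 'Match' example and fails for each 'No match' one.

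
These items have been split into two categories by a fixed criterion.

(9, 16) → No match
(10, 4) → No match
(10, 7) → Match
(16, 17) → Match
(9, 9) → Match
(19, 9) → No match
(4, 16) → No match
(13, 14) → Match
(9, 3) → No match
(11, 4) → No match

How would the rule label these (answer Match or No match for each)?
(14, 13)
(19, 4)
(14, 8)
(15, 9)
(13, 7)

Match, No match, No match, No match, No match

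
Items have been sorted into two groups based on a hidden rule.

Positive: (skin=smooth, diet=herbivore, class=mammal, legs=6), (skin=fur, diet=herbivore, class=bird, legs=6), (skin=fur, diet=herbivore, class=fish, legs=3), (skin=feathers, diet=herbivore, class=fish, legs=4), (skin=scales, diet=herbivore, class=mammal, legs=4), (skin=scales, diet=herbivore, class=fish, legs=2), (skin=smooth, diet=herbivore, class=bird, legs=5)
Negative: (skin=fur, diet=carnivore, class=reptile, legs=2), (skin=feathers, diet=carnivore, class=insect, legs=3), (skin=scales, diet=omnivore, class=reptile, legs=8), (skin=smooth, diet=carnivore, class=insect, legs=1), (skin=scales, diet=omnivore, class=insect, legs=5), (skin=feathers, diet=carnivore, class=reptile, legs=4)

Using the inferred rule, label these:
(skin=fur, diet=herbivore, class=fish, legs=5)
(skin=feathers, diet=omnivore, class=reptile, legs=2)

The pattern is that an item is 'Positive' exactly when: diet is herbivore.

Positive, Negative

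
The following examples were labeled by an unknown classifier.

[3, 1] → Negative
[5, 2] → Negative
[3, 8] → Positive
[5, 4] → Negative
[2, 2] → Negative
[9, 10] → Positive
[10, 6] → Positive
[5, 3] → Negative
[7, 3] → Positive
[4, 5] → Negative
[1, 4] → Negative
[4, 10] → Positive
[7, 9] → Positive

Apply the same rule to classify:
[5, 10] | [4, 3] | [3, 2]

Positive, Negative, Negative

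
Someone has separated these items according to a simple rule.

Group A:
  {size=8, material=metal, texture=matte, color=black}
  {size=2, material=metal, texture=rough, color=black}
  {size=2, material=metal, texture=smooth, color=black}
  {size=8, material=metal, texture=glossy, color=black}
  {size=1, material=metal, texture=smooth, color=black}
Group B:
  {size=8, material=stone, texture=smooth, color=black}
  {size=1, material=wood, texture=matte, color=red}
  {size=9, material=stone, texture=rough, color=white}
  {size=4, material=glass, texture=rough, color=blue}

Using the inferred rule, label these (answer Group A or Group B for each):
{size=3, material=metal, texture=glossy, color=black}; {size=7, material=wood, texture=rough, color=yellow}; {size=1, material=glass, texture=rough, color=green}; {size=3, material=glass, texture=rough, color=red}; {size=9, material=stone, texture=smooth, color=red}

Group A, Group B, Group B, Group B, Group B

The classifier is using: material is metal.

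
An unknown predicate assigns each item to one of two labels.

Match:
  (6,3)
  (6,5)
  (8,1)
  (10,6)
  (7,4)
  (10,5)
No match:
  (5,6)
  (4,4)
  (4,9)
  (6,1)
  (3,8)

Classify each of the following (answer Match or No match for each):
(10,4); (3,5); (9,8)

Match, No match, Match

'Match' ⟺ first > second AND sum ≥ 8.
(10,4) → 10 > 4, 10+4 = 14 → Match.
(3,5) → 3 < 5, 3+5 = 8 → No match.
(9,8) → 9 > 8, 9+8 = 17 → Match.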